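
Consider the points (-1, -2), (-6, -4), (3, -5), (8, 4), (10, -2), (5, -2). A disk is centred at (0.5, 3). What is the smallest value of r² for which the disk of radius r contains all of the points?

115.25

The required radius is the distance from (0.5, 3) to the farthest point.
Squared distances: 27.25, 91.25, 70.25, 57.25, 115.25, 45.25.
Maximum is 115.25, attained at (10, -2).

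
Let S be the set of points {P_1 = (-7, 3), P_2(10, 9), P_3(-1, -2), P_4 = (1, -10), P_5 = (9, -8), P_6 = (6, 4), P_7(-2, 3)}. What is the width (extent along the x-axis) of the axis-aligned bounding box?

17

max x = 10, min x = -7, so width = 17.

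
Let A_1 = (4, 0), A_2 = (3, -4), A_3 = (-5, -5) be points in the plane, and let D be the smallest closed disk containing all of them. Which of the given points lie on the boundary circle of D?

Side lengths²: A_1A_2² = 17, A_1A_3² = 106, A_2A_3² = 65.
Since A_1A_3² = 106 ≥ 65 + 17 = 82, the angle opposite A_1A_3 is not acute, so the smallest enclosing circle has A_1A_3 as diameter.
Centre = midpoint of A_1A_3 = (-0.5, -2.5), r² = 106/4 = 26.5.
The points at distance exactly r from the centre are A_1, A_3 — 2 points.

A_1, A_3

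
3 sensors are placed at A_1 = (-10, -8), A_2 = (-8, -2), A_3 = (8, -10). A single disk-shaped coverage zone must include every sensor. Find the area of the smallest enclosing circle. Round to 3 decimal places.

Side lengths²: A_1A_2² = 40, A_1A_3² = 328, A_2A_3² = 320.
Since A_1A_3² = 328 < 320 + 40 = 360, the triangle is acute, so the smallest enclosing circle is the circumcircle.
Circumcentre = (-6/7, -54/7), r² = 4100/49.
Area = π·r² = π·4100/49 ≈ 262.868.

262.868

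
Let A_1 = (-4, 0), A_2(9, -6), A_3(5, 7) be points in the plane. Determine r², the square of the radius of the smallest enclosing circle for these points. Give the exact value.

Side lengths²: A_1A_2² = 205, A_1A_3² = 130, A_2A_3² = 185.
Since A_1A_2² = 205 < 185 + 130 = 315, the triangle is acute, so the smallest enclosing circle is the circumcircle.
Circumcentre = (211/58, -31/58), r² = 98605/1682.

98605/1682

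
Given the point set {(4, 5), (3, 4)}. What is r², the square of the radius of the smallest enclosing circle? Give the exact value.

The smallest circle enclosing two points has them as diameter endpoints.
Centre = midpoint = (3.5, 4.5); r² = |(4, 5)−(3, 4)|²/4 = 2/4 = 0.5.

0.5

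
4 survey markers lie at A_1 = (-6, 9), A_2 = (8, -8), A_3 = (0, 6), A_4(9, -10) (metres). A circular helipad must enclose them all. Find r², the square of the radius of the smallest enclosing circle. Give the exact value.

146.5

A smallest enclosing disk is always determined by at most three of the input points on its boundary.
The farthest pair is A_1–A_4 with squared distance 586. The circle on this segment as diameter has centre (1.5, -0.5) and r² = 586/4 = 146.5.
Check A_2: distance² to centre = 98.5 ≤ 146.5, so it lies inside.
All remaining points lie in this disk, and no smaller disk contains both endpoints, so this is the minimum enclosing circle.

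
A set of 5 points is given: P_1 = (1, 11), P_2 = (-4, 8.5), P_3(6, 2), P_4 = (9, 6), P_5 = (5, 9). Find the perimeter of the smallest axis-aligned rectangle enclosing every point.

44

Width = max x − min x = 9 − (-4) = 13.
Height = max y − min y = 11 − 2 = 9.
Perimeter = 2(13 + 9) = 44.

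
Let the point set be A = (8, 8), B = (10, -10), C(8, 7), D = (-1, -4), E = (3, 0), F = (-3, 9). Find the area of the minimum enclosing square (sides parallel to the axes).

361

The bounding box has width 13 and height 19.
An axis-aligned square enclosing the set must have side ≥ max(width, height).
So the minimum side is max(13, 19) = 19.
Area = 19² = 361.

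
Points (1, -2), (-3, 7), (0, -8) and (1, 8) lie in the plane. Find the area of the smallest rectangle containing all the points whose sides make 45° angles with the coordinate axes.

153

In coordinates u = x + y, v = x − y the rectangle is axis-aligned; the map (x,y)→(u,v) scales areas by 2.
u-values: -1, 4, -8, 9; range = 9 − (-8) = 17.
v-values: 3, -10, 8, -7; range = 8 − (-10) = 18.
Area = (17 × 18) / 2 = 153.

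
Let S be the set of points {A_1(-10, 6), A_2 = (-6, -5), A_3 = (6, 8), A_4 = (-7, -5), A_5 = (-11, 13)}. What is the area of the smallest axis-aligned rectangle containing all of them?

306

x ranges over [-11, 6], width 17.
y ranges over [-5, 13], height 18.
Area = 17 × 18 = 306.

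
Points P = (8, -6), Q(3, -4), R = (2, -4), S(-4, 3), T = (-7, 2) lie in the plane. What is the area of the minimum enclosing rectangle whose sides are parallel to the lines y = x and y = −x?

80.5

In coordinates u = x + y, v = x − y the rectangle is axis-aligned; the map (x,y)→(u,v) scales areas by 2.
u-values: 2, -1, -2, -1, -5; range = 2 − (-5) = 7.
v-values: 14, 7, 6, -7, -9; range = 14 − (-9) = 23.
Area = (7 × 23) / 2 = 80.5.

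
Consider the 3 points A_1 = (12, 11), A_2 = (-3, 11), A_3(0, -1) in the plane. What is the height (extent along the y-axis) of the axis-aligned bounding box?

max y = 11, min y = -1, so height = 12.

12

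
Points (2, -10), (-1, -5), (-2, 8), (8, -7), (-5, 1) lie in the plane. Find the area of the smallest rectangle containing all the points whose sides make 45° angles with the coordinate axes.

175

In coordinates u = x + y, v = x − y the rectangle is axis-aligned; the map (x,y)→(u,v) scales areas by 2.
u-values: -8, -6, 6, 1, -4; range = 6 − (-8) = 14.
v-values: 12, 4, -10, 15, -6; range = 15 − (-10) = 25.
Area = (14 × 25) / 2 = 175.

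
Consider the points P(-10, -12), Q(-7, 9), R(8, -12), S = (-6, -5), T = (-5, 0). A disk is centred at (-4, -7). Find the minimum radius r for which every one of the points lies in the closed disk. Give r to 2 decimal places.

16.28

The required radius is the distance from (-4, -7) to the farthest point.
Squared distances: 61, 265, 169, 8, 50.
Maximum is 265, attained at Q.
r = √265 ≈ 16.28.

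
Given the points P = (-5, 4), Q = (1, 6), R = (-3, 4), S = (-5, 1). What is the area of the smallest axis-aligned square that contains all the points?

The bounding box has width 6 and height 5.
An axis-aligned square enclosing the set must have side ≥ max(width, height).
So the minimum side is max(6, 5) = 6.
Area = 6² = 36.

36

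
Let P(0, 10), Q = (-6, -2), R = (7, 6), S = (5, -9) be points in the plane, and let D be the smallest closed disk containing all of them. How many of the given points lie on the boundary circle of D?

The minimum enclosing circle of a finite set is fixed by two of the points (as a diameter) or three (as a circumcircle).
The farthest pair is P–S with squared distance 386. The circle on this segment as diameter has centre (2.5, 0.5) and r² = 386/4 = 96.5.
Check Q: distance² to centre = 78.5 ≤ 96.5, so it lies inside.
All remaining points lie in this disk, and no smaller disk contains both endpoints, so this is the minimum enclosing circle.
The points at distance exactly r from the centre are P, S — 2 points.

2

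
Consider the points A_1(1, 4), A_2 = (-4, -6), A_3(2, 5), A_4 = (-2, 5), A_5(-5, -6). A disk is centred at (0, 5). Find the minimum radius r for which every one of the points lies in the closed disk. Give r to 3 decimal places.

12.083

The required radius is the distance from (0, 5) to the farthest point.
Squared distances: 2, 137, 4, 4, 146.
Maximum is 146, attained at A_5.
r = √146 ≈ 12.083.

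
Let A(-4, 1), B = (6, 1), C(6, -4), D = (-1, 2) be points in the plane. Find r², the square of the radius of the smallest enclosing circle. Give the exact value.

31.25

The minimum enclosing circle of a finite set is fixed by two of the points (as a diameter) or three (as a circumcircle).
The farthest pair is A–C with squared distance 125. The circle on this segment as diameter has centre (1, -1.5) and r² = 125/4 = 31.25.
Check B: distance² to centre = 31.25 ≤ 31.25, so it lies inside.
All remaining points lie in this disk, and no smaller disk contains both endpoints, so this is the minimum enclosing circle.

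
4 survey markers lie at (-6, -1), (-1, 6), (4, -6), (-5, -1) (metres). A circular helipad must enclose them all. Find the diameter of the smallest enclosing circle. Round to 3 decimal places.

13.161

A smallest enclosing disk is always determined by at most three of the input points on its boundary.
The minimum enclosing circle is determined by three boundary points: (-6, -1), (-1, 6), (4, -6).
Their circumcentre is (21/38, -15/38) with r² = 31265/722.
The farthest remaining point (-5, -1) is at distance² 22525/722 ≤ 31265/722.
Diameter = 2r = 2√(31265/722) ≈ 13.161.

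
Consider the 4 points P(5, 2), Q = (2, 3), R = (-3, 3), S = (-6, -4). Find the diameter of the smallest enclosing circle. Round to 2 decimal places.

A smallest enclosing disk is always determined by at most three of the input points on its boundary.
The farthest pair is P–S with squared distance 157. The circle on this segment as diameter has centre (-0.5, -1) and r² = 157/4 = 39.25.
Check Q: distance² to centre = 22.25 ≤ 39.25, so it lies inside.
All remaining points lie in this disk, and no smaller disk contains both endpoints, so this is the minimum enclosing circle.
Diameter = 2r = 2√(39.25) ≈ 12.53.

12.53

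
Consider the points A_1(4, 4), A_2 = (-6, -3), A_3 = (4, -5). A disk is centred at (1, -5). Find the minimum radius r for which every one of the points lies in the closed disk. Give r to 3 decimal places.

The required radius is the distance from (1, -5) to the farthest point.
Squared distances: 90, 53, 9.
Maximum is 90, attained at A_1.
r = √90 ≈ 9.487.

9.487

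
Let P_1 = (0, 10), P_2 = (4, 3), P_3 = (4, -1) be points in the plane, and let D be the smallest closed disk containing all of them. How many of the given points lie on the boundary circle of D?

2

Side lengths²: P_1P_2² = 65, P_1P_3² = 137, P_2P_3² = 16.
Since P_1P_3² = 137 ≥ 65 + 16 = 81, the angle opposite P_1P_3 is not acute, so the smallest enclosing circle has P_1P_3 as diameter.
Centre = midpoint of P_1P_3 = (2, 4.5), r² = 137/4 = 34.25.
The points at distance exactly r from the centre are P_1, P_3 — 2 points.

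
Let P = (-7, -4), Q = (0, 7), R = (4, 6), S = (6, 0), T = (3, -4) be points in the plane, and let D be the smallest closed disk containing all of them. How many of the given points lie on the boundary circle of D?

3

By Welzl's lemma the MEC is supported by two points (diametrically opposite) or three points (on a circumcircle).
The minimum enclosing circle is determined by three boundary points: P, R, S.
Their circumcentre is (-119/86, 75/86) with r² = 204425/3698.
The farthest remaining point T is at distance² 158845/3698 ≤ 204425/3698.
The points at distance exactly r from the centre are P, R, S — 3 points.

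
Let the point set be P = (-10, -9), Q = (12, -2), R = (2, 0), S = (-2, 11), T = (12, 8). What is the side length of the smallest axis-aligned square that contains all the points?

The bounding box has width 22 and height 20.
An axis-aligned square enclosing the set must have side ≥ max(width, height).
So the minimum side is max(22, 20) = 22.

22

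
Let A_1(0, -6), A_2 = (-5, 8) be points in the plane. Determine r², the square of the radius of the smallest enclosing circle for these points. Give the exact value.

55.25

The smallest circle enclosing two points has them as diameter endpoints.
Centre = midpoint = (-2.5, 1); r² = |A_1A_2|²/4 = 221/4 = 55.25.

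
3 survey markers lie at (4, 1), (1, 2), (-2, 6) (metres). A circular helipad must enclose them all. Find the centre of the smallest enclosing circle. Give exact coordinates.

(1, 3.5)

Call the three points A, B, C in the order given.
Side lengths²: AB² = 10, AC² = 61, BC² = 25.
Since AC² = 61 ≥ 25 + 10 = 35, the angle opposite AC is not acute, so the smallest enclosing circle has AC as diameter.
Centre = midpoint of AC = (1, 3.5), r² = 61/4 = 15.25.
Centre = (1, 3.5).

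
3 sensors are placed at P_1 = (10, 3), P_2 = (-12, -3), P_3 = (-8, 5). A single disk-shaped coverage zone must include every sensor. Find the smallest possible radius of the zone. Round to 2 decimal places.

Side lengths²: P_1P_2² = 520, P_1P_3² = 328, P_2P_3² = 80.
Since P_1P_2² = 520 ≥ 328 + 80 = 408, the angle opposite P_1P_2 is not acute, so the smallest enclosing circle has P_1P_2 as diameter.
Centre = midpoint of P_1P_2 = (-1, 0), r² = 520/4 = 130.
r = √130 ≈ 11.40.

11.40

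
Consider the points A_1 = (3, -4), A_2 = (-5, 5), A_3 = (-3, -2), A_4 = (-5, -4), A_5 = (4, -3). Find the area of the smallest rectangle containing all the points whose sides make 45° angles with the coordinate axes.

In coordinates u = x + y, v = x − y the rectangle is axis-aligned; the map (x,y)→(u,v) scales areas by 2.
u-values: -1, 0, -5, -9, 1; range = 1 − (-9) = 10.
v-values: 7, -10, -1, -1, 7; range = 7 − (-10) = 17.
Area = (10 × 17) / 2 = 85.

85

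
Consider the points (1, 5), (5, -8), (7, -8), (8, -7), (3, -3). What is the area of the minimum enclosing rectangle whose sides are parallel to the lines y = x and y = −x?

In coordinates u = x + y, v = x − y the rectangle is axis-aligned; the map (x,y)→(u,v) scales areas by 2.
u-values: 6, -3, -1, 1, 0; range = 6 − (-3) = 9.
v-values: -4, 13, 15, 15, 6; range = 15 − (-4) = 19.
Area = (9 × 19) / 2 = 85.5.

85.5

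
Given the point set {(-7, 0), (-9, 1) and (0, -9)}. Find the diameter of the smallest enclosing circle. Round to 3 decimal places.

Call the three points A, B, C in the order given.
Side lengths²: AB² = 5, AC² = 130, BC² = 181.
Since BC² = 181 ≥ 130 + 5 = 135, the angle opposite BC is not acute, so the smallest enclosing circle has BC as diameter.
Centre = midpoint of BC = (-4.5, -4), r² = 181/4 = 45.25.
Diameter = 2r = 2√(45.25) ≈ 13.454.

13.454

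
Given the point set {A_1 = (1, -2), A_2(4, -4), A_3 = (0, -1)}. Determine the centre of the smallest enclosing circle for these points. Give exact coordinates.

(2, -2.5)

Side lengths²: A_1A_2² = 13, A_1A_3² = 2, A_2A_3² = 25.
Since A_2A_3² = 25 ≥ 13 + 2 = 15, the angle opposite A_2A_3 is not acute, so the smallest enclosing circle has A_2A_3 as diameter.
Centre = midpoint of A_2A_3 = (2, -2.5), r² = 25/4 = 6.25.
Centre = (2, -2.5).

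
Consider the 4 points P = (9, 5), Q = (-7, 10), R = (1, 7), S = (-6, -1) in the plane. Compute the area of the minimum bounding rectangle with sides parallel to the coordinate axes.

176

x ranges over [-7, 9], width 16.
y ranges over [-1, 10], height 11.
Area = 16 × 11 = 176.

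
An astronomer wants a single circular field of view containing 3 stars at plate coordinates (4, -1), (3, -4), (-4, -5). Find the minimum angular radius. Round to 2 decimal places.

Call the three points A, B, C in the order given.
Side lengths²: AB² = 10, AC² = 80, BC² = 50.
Since AC² = 80 ≥ 50 + 10 = 60, the angle opposite AC is not acute, so the smallest enclosing circle has AC as diameter.
Centre = midpoint of AC = (0, -3), r² = 80/4 = 20.
r = √20 ≈ 4.47.

4.47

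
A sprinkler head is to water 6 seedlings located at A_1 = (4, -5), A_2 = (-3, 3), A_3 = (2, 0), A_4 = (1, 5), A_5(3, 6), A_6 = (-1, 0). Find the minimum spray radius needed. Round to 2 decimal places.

5.71

The minimum enclosing circle of a finite set is fixed by two of the points (as a diameter) or three (as a circumcircle).
The minimum enclosing circle is determined by three boundary points: A_1, A_2, A_5.
Their circumcentre is (95/46, 17/46) with r² = 34465/1058.
The farthest remaining point A_4 is at distance² 23885/1058 ≤ 34465/1058.
r = √(34465/1058) ≈ 5.71.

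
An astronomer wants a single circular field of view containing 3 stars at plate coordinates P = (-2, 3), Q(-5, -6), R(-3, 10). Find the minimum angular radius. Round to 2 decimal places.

Side lengths²: PQ² = 90, PR² = 50, QR² = 260.
Since QR² = 260 ≥ 90 + 50 = 140, the angle opposite QR is not acute, so the smallest enclosing circle has QR as diameter.
Centre = midpoint of QR = (-4, 2), r² = 260/4 = 65.
r = √65 ≈ 8.06.

8.06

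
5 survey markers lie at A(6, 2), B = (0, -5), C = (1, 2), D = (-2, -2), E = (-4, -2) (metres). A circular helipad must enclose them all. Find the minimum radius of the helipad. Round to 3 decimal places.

A smallest enclosing disk is always determined by at most three of the input points on its boundary.
The farthest pair is A–E with squared distance 116. The circle on this segment as diameter has centre (1, 0) and r² = 116/4 = 29.
Check B: distance² to centre = 26 ≤ 29, so it lies inside.
All remaining points lie in this disk, and no smaller disk contains both endpoints, so this is the minimum enclosing circle.
r = √29 ≈ 5.385.

5.385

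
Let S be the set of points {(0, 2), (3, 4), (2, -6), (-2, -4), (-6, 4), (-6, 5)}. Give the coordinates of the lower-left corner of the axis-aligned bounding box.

x-range [-6, 3], y-range [-6, 5].
The lower-left corner is (-6, -6).

(-6, -6)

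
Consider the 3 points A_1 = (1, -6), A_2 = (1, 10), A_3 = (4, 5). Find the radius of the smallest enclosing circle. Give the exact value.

8

Side lengths²: A_1A_2² = 256, A_1A_3² = 130, A_2A_3² = 34.
Since A_1A_2² = 256 ≥ 130 + 34 = 164, the angle opposite A_1A_2 is not acute, so the smallest enclosing circle has A_1A_2 as diameter.
Centre = midpoint of A_1A_2 = (1, 2), r² = 256/4 = 64.
r = √64 = 8.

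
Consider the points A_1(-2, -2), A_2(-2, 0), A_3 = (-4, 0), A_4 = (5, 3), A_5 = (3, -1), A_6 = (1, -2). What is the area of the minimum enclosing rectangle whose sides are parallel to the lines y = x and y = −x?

In coordinates u = x + y, v = x − y the rectangle is axis-aligned; the map (x,y)→(u,v) scales areas by 2.
u-values: -4, -2, -4, 8, 2, -1; range = 8 − (-4) = 12.
v-values: 0, -2, -4, 2, 4, 3; range = 4 − (-4) = 8.
Area = (12 × 8) / 2 = 48.

48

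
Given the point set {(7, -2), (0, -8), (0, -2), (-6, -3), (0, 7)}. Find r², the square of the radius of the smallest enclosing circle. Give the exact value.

56.25

The minimum enclosing circle of a finite set is fixed by two of the points (as a diameter) or three (as a circumcircle).
The farthest pair is (0, -8)–(0, 7) with squared distance 225. The circle on this segment as diameter has centre (0, -0.5) and r² = 225/4 = 56.25.
Check (7, -2): distance² to centre = 51.25 ≤ 56.25, so it lies inside.
All remaining points lie in this disk, and no smaller disk contains both endpoints, so this is the minimum enclosing circle.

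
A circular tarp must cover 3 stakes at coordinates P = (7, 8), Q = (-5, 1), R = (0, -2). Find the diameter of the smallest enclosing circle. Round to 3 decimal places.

13.892

Side lengths²: PQ² = 193, PR² = 149, QR² = 34.
Since PQ² = 193 ≥ 149 + 34 = 183, the angle opposite PQ is not acute, so the smallest enclosing circle has PQ as diameter.
Centre = midpoint of PQ = (1, 4.5), r² = 193/4 = 48.25.
Diameter = 2r = 2√(48.25) ≈ 13.892.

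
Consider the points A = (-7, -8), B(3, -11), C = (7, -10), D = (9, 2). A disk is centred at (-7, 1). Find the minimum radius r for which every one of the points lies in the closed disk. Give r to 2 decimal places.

17.80

The required radius is the distance from (-7, 1) to the farthest point.
Squared distances: 81, 244, 317, 257.
Maximum is 317, attained at C.
r = √317 ≈ 17.80.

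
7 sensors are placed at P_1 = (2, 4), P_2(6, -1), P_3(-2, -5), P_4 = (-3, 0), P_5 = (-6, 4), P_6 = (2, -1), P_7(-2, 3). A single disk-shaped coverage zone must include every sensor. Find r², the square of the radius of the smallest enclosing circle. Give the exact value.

81965/1936

The minimum enclosing circle is determined by three boundary points: P_2, P_3, P_5.
Their circumcentre is (-5/44, 27/22) with r² = 81965/1936.
The farthest remaining point P_1 is at distance² 23533/1936 ≤ 81965/1936.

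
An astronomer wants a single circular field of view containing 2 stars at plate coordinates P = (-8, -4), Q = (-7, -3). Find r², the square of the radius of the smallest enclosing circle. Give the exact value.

0.5

The smallest circle enclosing two points has them as diameter endpoints.
Centre = midpoint = (-7.5, -3.5); r² = |PQ|²/4 = 2/4 = 0.5.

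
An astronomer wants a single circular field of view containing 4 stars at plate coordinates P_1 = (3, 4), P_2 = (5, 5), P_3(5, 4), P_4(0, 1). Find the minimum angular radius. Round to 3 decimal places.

The farthest pair is P_2–P_4 with squared distance 41. The circle on this segment as diameter has centre (2.5, 3) and r² = 41/4 = 10.25.
Check P_1: distance² to centre = 1.25 ≤ 10.25, so it lies inside.
All remaining points lie in this disk, and no smaller disk contains both endpoints, so this is the minimum enclosing circle.
r = √(10.25) ≈ 3.202.

3.202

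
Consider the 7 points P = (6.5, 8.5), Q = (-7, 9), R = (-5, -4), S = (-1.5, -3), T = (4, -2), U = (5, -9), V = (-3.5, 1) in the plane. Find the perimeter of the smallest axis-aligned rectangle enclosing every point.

63

Width = max x − min x = 6.5 − (-7) = 13.5.
Height = max y − min y = 9 − (-9) = 18.
Perimeter = 2(13.5 + 18) = 63.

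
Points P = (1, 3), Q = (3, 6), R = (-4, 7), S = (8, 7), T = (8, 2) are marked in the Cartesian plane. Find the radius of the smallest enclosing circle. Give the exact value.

6.5

A smallest enclosing disk is always determined by at most three of the input points on its boundary.
The farthest pair is R–T with squared distance 169. The circle on this segment as diameter has centre (2, 4.5) and r² = 169/4 = 42.25.
Check P: distance² to centre = 3.25 ≤ 42.25, so it lies inside.
All remaining points lie in this disk, and no smaller disk contains both endpoints, so this is the minimum enclosing circle.
r = √(42.25) = 6.5.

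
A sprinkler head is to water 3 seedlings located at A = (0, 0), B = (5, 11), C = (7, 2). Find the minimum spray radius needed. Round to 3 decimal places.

6.042

Side lengths²: AB² = 146, AC² = 53, BC² = 85.
Since AB² = 146 ≥ 85 + 53 = 138, the angle opposite AB is not acute, so the smallest enclosing circle has AB as diameter.
Centre = midpoint of AB = (2.5, 5.5), r² = 146/4 = 36.5.
r = √(36.5) ≈ 6.042.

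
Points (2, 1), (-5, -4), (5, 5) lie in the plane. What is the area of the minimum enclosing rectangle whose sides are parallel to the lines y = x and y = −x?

19

In coordinates u = x + y, v = x − y the rectangle is axis-aligned; the map (x,y)→(u,v) scales areas by 2.
u-values: 3, -9, 10; range = 10 − (-9) = 19.
v-values: 1, -1, 0; range = 1 − (-1) = 2.
Area = (19 × 2) / 2 = 19.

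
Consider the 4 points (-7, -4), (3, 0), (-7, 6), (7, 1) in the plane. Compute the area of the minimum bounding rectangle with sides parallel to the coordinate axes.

x ranges over [-7, 7], width 14.
y ranges over [-4, 6], height 10.
Area = 14 × 10 = 140.

140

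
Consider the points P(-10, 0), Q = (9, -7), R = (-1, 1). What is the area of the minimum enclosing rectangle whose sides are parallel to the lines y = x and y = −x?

In coordinates u = x + y, v = x − y the rectangle is axis-aligned; the map (x,y)→(u,v) scales areas by 2.
u-values: -10, 2, 0; range = 2 − (-10) = 12.
v-values: -10, 16, -2; range = 16 − (-10) = 26.
Area = (12 × 26) / 2 = 156.

156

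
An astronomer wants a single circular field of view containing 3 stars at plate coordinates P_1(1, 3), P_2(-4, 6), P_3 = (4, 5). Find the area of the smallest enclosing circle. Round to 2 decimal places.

51.05

Side lengths²: P_1P_2² = 34, P_1P_3² = 13, P_2P_3² = 65.
Since P_2P_3² = 65 ≥ 34 + 13 = 47, the angle opposite P_2P_3 is not acute, so the smallest enclosing circle has P_2P_3 as diameter.
Centre = midpoint of P_2P_3 = (0, 5.5), r² = 65/4 = 16.25.
Area = π·r² = π·16.25 ≈ 51.05.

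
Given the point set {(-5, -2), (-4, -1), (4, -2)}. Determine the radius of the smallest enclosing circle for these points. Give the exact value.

Call the three points A, B, C in the order given.
Side lengths²: AB² = 2, AC² = 81, BC² = 65.
Since AC² = 81 ≥ 65 + 2 = 67, the angle opposite AC is not acute, so the smallest enclosing circle has AC as diameter.
Centre = midpoint of AC = (-0.5, -2), r² = 81/4 = 20.25.
r = √(20.25) = 4.5.

4.5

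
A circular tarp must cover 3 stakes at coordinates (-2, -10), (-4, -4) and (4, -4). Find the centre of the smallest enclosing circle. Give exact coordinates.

Call the three points A, B, C in the order given.
Side lengths²: AB² = 40, AC² = 72, BC² = 64.
Since AC² = 72 < 64 + 40 = 104, the triangle is acute, so the smallest enclosing circle is the circumcircle.
Circumcentre = (0, -6), r² = 20.
Centre = (0, -6).

(0, -6)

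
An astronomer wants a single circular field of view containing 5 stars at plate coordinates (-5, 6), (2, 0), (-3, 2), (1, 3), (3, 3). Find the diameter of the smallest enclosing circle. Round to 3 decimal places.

The minimum enclosing circle of a finite set is fixed by two of the points (as a diameter) or three (as a circumcircle).
The farthest pair is (-5, 6)–(2, 0) with squared distance 85. The circle on this segment as diameter has centre (-1.5, 3) and r² = 85/4 = 21.25.
Check (-3, 2): distance² to centre = 3.25 ≤ 21.25, so it lies inside.
All remaining points lie in this disk, and no smaller disk contains both endpoints, so this is the minimum enclosing circle.
Diameter = 2r = 2√(21.25) ≈ 9.220.

9.220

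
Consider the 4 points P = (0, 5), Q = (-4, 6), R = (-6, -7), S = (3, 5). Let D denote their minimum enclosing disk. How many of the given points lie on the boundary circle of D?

2

The farthest pair is R–S with squared distance 225. The circle on this segment as diameter has centre (-1.5, -1) and r² = 225/4 = 56.25.
Check P: distance² to centre = 38.25 ≤ 56.25, so it lies inside.
All remaining points lie in this disk, and no smaller disk contains both endpoints, so this is the minimum enclosing circle.
The points at distance exactly r from the centre are R, S — 2 points.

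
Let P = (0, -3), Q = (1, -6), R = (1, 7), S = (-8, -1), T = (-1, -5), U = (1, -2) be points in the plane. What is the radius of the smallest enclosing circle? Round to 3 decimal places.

By Welzl's lemma the MEC is supported by two points (diametrically opposite) or three points (on a circumcircle).
The minimum enclosing circle is determined by three boundary points: Q, R, S.
Their circumcentre is (-23/18, 0.5) with r² = 7685/162.
The farthest remaining point T is at distance² 4913/162 ≤ 7685/162.
r = √(7685/162) ≈ 6.888.

6.888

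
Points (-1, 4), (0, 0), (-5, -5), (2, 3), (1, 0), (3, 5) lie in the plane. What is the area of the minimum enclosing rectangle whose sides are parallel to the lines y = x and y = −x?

54

In coordinates u = x + y, v = x − y the rectangle is axis-aligned; the map (x,y)→(u,v) scales areas by 2.
u-values: 3, 0, -10, 5, 1, 8; range = 8 − (-10) = 18.
v-values: -5, 0, 0, -1, 1, -2; range = 1 − (-5) = 6.
Area = (18 × 6) / 2 = 54.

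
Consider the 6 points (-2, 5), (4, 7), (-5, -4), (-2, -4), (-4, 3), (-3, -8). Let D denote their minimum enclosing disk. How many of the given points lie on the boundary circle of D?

2

A smallest enclosing disk is always determined by at most three of the input points on its boundary.
The farthest pair is (4, 7)–(-3, -8) with squared distance 274. The circle on this segment as diameter has centre (0.5, -0.5) and r² = 274/4 = 68.5.
Check (-2, 5): distance² to centre = 36.5 ≤ 68.5, so it lies inside.
All remaining points lie in this disk, and no smaller disk contains both endpoints, so this is the minimum enclosing circle.
The points at distance exactly r from the centre are (4, 7), (-3, -8) — 2 points.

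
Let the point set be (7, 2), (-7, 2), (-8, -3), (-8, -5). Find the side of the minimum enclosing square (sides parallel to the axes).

The bounding box has width 15 and height 7.
An axis-aligned square enclosing the set must have side ≥ max(width, height).
So the minimum side is max(15, 7) = 15.

15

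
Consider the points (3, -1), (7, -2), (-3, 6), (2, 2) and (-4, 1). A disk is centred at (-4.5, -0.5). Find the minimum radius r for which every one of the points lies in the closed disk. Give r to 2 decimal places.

The required radius is the distance from (-4.5, -0.5) to the farthest point.
Squared distances: 56.5, 134.5, 44.5, 48.5, 2.5.
Maximum is 134.5, attained at (7, -2).
r = √(134.5) ≈ 11.60.

11.60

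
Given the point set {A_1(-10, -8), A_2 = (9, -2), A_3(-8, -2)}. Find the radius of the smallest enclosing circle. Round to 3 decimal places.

Side lengths²: A_1A_2² = 397, A_1A_3² = 40, A_2A_3² = 289.
Since A_1A_2² = 397 ≥ 289 + 40 = 329, the angle opposite A_1A_2 is not acute, so the smallest enclosing circle has A_1A_2 as diameter.
Centre = midpoint of A_1A_2 = (-0.5, -5), r² = 397/4 = 99.25.
r = √(99.25) ≈ 9.962.

9.962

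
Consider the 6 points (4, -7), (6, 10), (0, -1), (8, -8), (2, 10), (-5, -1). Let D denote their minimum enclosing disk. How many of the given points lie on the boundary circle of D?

The minimum enclosing circle is determined by three boundary points: (8, -8), (2, 10), (-5, -1).
Their circumcentre is (4.34375, 0.78125) with r² = 90.478515625.
The farthest remaining point (6, 10) is at distance² 87.728515625 ≤ 90.478515625.
The points at distance exactly r from the centre are (8, -8), (2, 10), (-5, -1) — 3 points.

3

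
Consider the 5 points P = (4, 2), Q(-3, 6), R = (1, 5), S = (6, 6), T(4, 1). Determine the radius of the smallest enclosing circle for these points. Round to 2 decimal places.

4.63

A smallest enclosing disk is always determined by at most three of the input points on its boundary.
The minimum enclosing circle is determined by three boundary points: Q, S, T.
Their circumcentre is (1.5, 4.9) with r² = 21.46.
The farthest remaining point P is at distance² 14.66 ≤ 21.46.
r = √(21.46) ≈ 4.63.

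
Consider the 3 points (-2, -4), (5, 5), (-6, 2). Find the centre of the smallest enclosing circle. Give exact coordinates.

Call the three points A, B, C in the order given.
Side lengths²: AB² = 130, AC² = 52, BC² = 130.
Since BC² = 130 < 130 + 52 = 182, the triangle is acute, so the smallest enclosing circle is the circumcircle.
Circumcentre = (0, 5/3), r² = 325/9.
Centre = (0, 5/3).

(0, 5/3)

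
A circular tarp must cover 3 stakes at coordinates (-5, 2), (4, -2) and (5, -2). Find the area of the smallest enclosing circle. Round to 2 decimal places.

Call the three points A, B, C in the order given.
Side lengths²: AB² = 97, AC² = 116, BC² = 1.
Since AC² = 116 ≥ 97 + 1 = 98, the angle opposite AC is not acute, so the smallest enclosing circle has AC as diameter.
Centre = midpoint of AC = (0, 0), r² = 116/4 = 29.
Area = π·r² = π·29 ≈ 91.11.

91.11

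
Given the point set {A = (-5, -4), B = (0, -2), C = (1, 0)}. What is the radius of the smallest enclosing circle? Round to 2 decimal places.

Side lengths²: AB² = 29, AC² = 52, BC² = 5.
Since AC² = 52 ≥ 29 + 5 = 34, the angle opposite AC is not acute, so the smallest enclosing circle has AC as diameter.
Centre = midpoint of AC = (-2, -2), r² = 52/4 = 13.
r = √13 ≈ 3.61.

3.61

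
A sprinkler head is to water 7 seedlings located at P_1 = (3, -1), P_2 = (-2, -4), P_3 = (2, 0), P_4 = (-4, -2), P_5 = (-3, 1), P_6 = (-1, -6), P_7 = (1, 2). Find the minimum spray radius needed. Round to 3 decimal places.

4.125

A smallest enclosing disk is always determined by at most three of the input points on its boundary.
The minimum enclosing circle is determined by three boundary points: P_5, P_6, P_7.
Their circumcentre is (-2/15, -59/30) with r² = 15317/900.
The farthest remaining point P_4 is at distance² 13457/900 ≤ 15317/900.
r = √(15317/900) ≈ 4.125.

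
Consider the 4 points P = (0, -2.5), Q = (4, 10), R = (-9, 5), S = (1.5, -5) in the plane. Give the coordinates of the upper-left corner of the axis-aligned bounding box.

(-9, 10)

x-range [-9, 4], y-range [-5, 10].
The upper-left corner is (-9, 10).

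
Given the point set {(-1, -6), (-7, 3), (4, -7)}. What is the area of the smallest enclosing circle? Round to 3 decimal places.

173.573

Call the three points A, B, C in the order given.
Side lengths²: AB² = 117, AC² = 26, BC² = 221.
Since BC² = 221 ≥ 117 + 26 = 143, the angle opposite BC is not acute, so the smallest enclosing circle has BC as diameter.
Centre = midpoint of BC = (-1.5, -2), r² = 221/4 = 55.25.
Area = π·r² = π·55.25 ≈ 173.573.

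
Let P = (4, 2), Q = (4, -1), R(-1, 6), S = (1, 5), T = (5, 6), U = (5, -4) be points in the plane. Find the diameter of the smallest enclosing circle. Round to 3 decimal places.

The minimum enclosing circle of a finite set is fixed by two of the points (as a diameter) or three (as a circumcircle).
The farthest pair is R–U with squared distance 136. The circle on this segment as diameter has centre (2, 1) and r² = 136/4 = 34.
Check P: distance² to centre = 5 ≤ 34, so it lies inside.
All remaining points lie in this disk, and no smaller disk contains both endpoints, so this is the minimum enclosing circle.
Diameter = 2r = 2√34 ≈ 11.662.

11.662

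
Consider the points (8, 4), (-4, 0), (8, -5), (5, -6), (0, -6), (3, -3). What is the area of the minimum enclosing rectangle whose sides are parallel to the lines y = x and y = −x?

153

In coordinates u = x + y, v = x − y the rectangle is axis-aligned; the map (x,y)→(u,v) scales areas by 2.
u-values: 12, -4, 3, -1, -6, 0; range = 12 − (-6) = 18.
v-values: 4, -4, 13, 11, 6, 6; range = 13 − (-4) = 17.
Area = (18 × 17) / 2 = 153.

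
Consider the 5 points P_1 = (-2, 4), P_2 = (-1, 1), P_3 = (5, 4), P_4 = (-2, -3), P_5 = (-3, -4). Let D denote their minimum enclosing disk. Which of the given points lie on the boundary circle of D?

P_3, P_5

By Welzl's lemma the MEC is supported by two points (diametrically opposite) or three points (on a circumcircle).
The farthest pair is P_3–P_5 with squared distance 128. The circle on this segment as diameter has centre (1, 0) and r² = 128/4 = 32.
Check P_1: distance² to centre = 25 ≤ 32, so it lies inside.
All remaining points lie in this disk, and no smaller disk contains both endpoints, so this is the minimum enclosing circle.
The points at distance exactly r from the centre are P_3, P_5 — 2 points.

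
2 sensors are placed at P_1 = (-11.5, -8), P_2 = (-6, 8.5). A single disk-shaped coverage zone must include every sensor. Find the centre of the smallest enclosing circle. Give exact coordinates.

The smallest circle enclosing two points has them as diameter endpoints.
Centre = midpoint = (-8.75, 0.25); r² = |P_1P_2|²/4 = 302.5/4 = 75.625.
Centre = (-8.75, 0.25).

(-8.75, 0.25)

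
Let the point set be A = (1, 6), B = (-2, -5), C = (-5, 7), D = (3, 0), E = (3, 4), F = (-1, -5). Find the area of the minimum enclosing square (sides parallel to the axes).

The bounding box has width 8 and height 12.
An axis-aligned square enclosing the set must have side ≥ max(width, height).
So the minimum side is max(8, 12) = 12.
Area = 12² = 144.

144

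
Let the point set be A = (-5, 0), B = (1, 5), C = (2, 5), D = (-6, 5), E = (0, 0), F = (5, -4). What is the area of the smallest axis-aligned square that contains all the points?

The bounding box has width 11 and height 9.
An axis-aligned square enclosing the set must have side ≥ max(width, height).
So the minimum side is max(11, 9) = 11.
Area = 11² = 121.

121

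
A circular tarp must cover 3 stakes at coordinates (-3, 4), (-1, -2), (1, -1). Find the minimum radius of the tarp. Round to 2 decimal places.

3.23

Call the three points A, B, C in the order given.
Side lengths²: AB² = 40, AC² = 41, BC² = 5.
Since AC² = 41 < 40 + 5 = 45, the triangle is acute, so the smallest enclosing circle is the circumcircle.
Circumcentre = (-19/14, 17/14), r² = 1025/98.
r = √(1025/98) ≈ 3.23.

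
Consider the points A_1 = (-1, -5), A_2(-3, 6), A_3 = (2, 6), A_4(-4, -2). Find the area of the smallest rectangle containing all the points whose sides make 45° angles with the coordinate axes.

In coordinates u = x + y, v = x − y the rectangle is axis-aligned; the map (x,y)→(u,v) scales areas by 2.
u-values: -6, 3, 8, -6; range = 8 − (-6) = 14.
v-values: 4, -9, -4, -2; range = 4 − (-9) = 13.
Area = (14 × 13) / 2 = 91.

91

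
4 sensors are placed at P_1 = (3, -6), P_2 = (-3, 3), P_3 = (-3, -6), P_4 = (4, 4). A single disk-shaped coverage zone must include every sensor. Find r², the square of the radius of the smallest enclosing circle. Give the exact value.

The farthest pair is P_3–P_4 with squared distance 149. The circle on this segment as diameter has centre (0.5, -1) and r² = 149/4 = 37.25.
Check P_1: distance² to centre = 31.25 ≤ 37.25, so it lies inside.
All remaining points lie in this disk, and no smaller disk contains both endpoints, so this is the minimum enclosing circle.

37.25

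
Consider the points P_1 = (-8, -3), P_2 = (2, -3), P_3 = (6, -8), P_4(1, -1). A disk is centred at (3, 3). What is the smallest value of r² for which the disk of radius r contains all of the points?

157

The required radius is the distance from (3, 3) to the farthest point.
Squared distances: 157, 37, 130, 20.
Maximum is 157, attained at P_1.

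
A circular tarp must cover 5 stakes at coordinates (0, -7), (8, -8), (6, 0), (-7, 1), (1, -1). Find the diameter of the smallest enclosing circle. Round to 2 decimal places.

17.49

The minimum enclosing circle of a finite set is fixed by two of the points (as a diameter) or three (as a circumcircle).
The farthest pair is (8, -8)–(-7, 1) with squared distance 306. The circle on this segment as diameter has centre (0.5, -3.5) and r² = 306/4 = 76.5.
Check (0, -7): distance² to centre = 12.5 ≤ 76.5, so it lies inside.
All remaining points lie in this disk, and no smaller disk contains both endpoints, so this is the minimum enclosing circle.
Diameter = 2r = 2√(76.5) ≈ 17.49.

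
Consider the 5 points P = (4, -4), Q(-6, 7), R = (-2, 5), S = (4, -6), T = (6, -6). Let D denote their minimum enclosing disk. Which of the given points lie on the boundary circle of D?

Q, T

By Welzl's lemma the MEC is supported by two points (diametrically opposite) or three points (on a circumcircle).
The farthest pair is Q–T with squared distance 313. The circle on this segment as diameter has centre (0, 0.5) and r² = 313/4 = 78.25.
Check P: distance² to centre = 36.25 ≤ 78.25, so it lies inside.
All remaining points lie in this disk, and no smaller disk contains both endpoints, so this is the minimum enclosing circle.
The points at distance exactly r from the centre are Q, T — 2 points.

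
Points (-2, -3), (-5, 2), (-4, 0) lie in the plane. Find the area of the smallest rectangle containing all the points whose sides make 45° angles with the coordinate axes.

In coordinates u = x + y, v = x − y the rectangle is axis-aligned; the map (x,y)→(u,v) scales areas by 2.
u-values: -5, -3, -4; range = -3 − (-5) = 2.
v-values: 1, -7, -4; range = 1 − (-7) = 8.
Area = (2 × 8) / 2 = 8.

8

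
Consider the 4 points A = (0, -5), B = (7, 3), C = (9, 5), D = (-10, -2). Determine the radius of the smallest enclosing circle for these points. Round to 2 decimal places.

By Welzl's lemma the MEC is supported by two points (diametrically opposite) or three points (on a circumcircle).
The farthest pair is C–D with squared distance 410. The circle on this segment as diameter has centre (-0.5, 1.5) and r² = 410/4 = 102.5.
Check A: distance² to centre = 42.5 ≤ 102.5, so it lies inside.
All remaining points lie in this disk, and no smaller disk contains both endpoints, so this is the minimum enclosing circle.
r = √(102.5) ≈ 10.12.

10.12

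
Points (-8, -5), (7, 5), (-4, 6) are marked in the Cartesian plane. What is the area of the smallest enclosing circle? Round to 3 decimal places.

Call the three points A, B, C in the order given.
Side lengths²: AB² = 325, AC² = 137, BC² = 122.
Since AB² = 325 ≥ 137 + 122 = 259, the angle opposite AB is not acute, so the smallest enclosing circle has AB as diameter.
Centre = midpoint of AB = (-0.5, 0), r² = 325/4 = 81.25.
Area = π·r² = π·81.25 ≈ 255.254.

255.254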